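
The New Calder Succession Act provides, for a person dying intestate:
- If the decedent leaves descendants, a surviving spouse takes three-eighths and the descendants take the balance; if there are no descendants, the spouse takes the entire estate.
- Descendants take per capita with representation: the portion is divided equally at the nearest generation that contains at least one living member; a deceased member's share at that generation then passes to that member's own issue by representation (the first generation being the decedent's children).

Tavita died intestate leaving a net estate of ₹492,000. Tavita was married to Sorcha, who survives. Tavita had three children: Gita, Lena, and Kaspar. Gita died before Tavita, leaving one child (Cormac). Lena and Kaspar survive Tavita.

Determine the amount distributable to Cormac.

Cormac receives ₹102,500.

Sorcha takes three-eighths of ₹492,000 = ₹184,500. The remaining ₹307,500 passes to the descendants.
The descendants' portion (₹307,500) is divided into 3 shares of ₹102,500: Lena and Kaspar each take ₹102,500; Gita's ₹102,500 share passes to Gita's issue.
Gita's share (₹102,500) passes entirely to Cormac.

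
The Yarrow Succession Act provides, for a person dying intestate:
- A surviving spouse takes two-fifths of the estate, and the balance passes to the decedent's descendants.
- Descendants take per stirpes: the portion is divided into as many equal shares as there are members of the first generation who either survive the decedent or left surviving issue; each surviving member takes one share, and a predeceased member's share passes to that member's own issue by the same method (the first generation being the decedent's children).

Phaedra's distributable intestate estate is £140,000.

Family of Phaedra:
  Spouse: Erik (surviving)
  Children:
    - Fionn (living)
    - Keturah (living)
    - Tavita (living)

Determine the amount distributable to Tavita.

Tavita receives £28,000.

Erik takes two-fifths of £140,000 = £56,000. The remaining £84,000 passes to the descendants.
The descendants' portion (£84,000) is divided into 3 shares of £28,000: Fionn, Keturah, and Tavita each take £28,000.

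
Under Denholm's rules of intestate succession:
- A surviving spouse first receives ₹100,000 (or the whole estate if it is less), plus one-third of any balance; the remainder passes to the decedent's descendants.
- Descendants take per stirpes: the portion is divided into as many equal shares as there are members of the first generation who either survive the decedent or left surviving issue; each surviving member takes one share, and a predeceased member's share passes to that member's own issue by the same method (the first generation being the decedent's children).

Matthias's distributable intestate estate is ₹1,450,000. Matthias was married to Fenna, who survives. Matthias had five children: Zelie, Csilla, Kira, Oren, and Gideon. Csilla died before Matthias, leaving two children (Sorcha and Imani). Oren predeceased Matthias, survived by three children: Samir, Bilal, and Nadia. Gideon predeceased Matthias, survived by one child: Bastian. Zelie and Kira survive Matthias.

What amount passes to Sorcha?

Fenna first takes ₹100,000, leaving a balance of ₹1,350,000. Fenna then takes one-third of the balance (₹450,000), for a total of ₹550,000. The remaining ₹900,000 passes to the descendants.
The descendants' portion (₹900,000) is divided into 5 shares of ₹180,000: Zelie and Kira each take ₹180,000; Csilla's ₹180,000 share passes to Csilla's issue; Oren's ₹180,000 share passes to Oren's issue; Gideon's ₹180,000 share passes to Gideon's issue.
Csilla's share (₹180,000) is divided into 2 shares of ₹90,000: Sorcha and Imani each take ₹90,000.
Oren's share (₹180,000) is divided into 3 shares of ₹60,000: Samir, Bilal, and Nadia each take ₹60,000.
Gideon's share (₹180,000) passes entirely to Bastian.

Sorcha receives ₹90,000.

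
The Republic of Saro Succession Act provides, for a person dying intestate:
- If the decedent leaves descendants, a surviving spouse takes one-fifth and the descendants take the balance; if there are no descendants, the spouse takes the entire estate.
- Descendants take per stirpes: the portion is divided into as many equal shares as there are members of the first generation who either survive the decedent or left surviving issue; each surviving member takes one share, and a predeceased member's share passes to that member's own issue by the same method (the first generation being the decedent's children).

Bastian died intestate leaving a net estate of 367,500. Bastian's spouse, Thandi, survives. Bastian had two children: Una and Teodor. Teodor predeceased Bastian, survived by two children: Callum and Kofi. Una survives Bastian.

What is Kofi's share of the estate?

Thandi takes one-fifth of 367,500 = 73,500. The remaining 294,000 passes to the descendants.
The descendants' portion (294,000) is divided into 2 shares of 147,000: Una takes 147,000; Teodor's 147,000 share passes to Teodor's issue.
Teodor's share (147,000) is divided into 2 shares of 73,500: Callum and Kofi each take 73,500.

Kofi receives 73,500.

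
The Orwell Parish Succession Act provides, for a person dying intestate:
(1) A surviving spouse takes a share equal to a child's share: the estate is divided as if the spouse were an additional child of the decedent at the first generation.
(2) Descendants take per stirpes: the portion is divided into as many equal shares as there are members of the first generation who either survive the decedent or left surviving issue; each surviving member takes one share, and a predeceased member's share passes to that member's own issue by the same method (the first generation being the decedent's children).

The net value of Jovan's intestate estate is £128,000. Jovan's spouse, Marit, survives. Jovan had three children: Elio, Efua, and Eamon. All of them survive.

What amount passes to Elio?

The spouse counts as an additional share at the children's level, so there are 4 primary shares of £32,000. Marit takes one such share (£32,000).
The children's combined portion (£96,000) is divided into 3 shares of £32,000: Elio, Efua, and Eamon each take £32,000.

Elio receives £32,000.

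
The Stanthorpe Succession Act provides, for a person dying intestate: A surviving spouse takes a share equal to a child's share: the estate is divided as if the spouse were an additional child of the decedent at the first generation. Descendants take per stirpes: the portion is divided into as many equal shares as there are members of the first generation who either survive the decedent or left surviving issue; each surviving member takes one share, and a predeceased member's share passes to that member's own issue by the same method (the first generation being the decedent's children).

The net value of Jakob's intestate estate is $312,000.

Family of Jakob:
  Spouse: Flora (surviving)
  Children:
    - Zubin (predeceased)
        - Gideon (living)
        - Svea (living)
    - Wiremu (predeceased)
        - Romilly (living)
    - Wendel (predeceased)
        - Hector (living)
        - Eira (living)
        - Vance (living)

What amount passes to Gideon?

The spouse counts as an additional share at the children's level, so there are 4 primary shares of $78,000. Flora takes one such share ($78,000).
The children's combined portion ($234,000) is divided into 3 shares of $78,000: Zubin's $78,000 share passes to Zubin's issue; Wiremu's $78,000 share passes to Wiremu's issue; Wendel's $78,000 share passes to Wendel's issue.
Zubin's share ($78,000) is divided into 2 shares of $39,000: Gideon and Svea each take $39,000.
Wiremu's share ($78,000) passes entirely to Romilly.
Wendel's share ($78,000) is divided into 3 shares of $26,000: Hector, Eira, and Vance each take $26,000.

Gideon receives $39,000.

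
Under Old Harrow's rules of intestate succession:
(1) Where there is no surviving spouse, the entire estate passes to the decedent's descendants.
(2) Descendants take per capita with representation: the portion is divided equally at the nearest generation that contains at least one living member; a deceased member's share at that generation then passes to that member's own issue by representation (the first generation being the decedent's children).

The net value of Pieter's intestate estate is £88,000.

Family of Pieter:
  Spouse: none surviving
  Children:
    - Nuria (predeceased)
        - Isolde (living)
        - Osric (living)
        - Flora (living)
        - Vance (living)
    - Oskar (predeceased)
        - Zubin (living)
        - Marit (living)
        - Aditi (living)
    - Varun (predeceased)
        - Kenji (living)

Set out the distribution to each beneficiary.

The entire £88,000 passes to the descendants.
No child survives, so the initial division is made at the grandchildren's generation.
That amount (£88,000) is divided into 8 shares of £11,000: Isolde, Osric, Flora, Vance, Zubin, Marit, Aditi, and Kenji each take £11,000.

Isolde: £11,000; Osric: £11,000; Flora: £11,000; Vance: £11,000; Zubin: £11,000; Marit: £11,000; Aditi: £11,000; Kenji: £11,000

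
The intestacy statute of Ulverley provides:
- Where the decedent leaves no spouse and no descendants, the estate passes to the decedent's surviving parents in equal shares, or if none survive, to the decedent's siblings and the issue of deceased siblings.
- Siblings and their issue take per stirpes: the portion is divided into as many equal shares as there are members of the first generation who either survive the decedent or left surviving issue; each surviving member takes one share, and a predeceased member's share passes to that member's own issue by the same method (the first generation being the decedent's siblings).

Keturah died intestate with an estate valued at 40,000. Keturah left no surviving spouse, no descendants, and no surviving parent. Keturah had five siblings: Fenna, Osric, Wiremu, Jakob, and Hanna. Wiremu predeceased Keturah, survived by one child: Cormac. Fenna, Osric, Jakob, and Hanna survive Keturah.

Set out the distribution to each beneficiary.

Fenna: 8,000; Osric: 8,000; Cormac: 8,000; Jakob: 8,000; Hanna: 8,000

The entire 40,000 passes to the siblings and their issue.
That amount (40,000) is divided into 5 shares of 8,000: Fenna, Osric, Jakob, and Hanna each take 8,000; Wiremu's 8,000 share passes to Wiremu's issue.
Wiremu's share (8,000) passes entirely to Cormac.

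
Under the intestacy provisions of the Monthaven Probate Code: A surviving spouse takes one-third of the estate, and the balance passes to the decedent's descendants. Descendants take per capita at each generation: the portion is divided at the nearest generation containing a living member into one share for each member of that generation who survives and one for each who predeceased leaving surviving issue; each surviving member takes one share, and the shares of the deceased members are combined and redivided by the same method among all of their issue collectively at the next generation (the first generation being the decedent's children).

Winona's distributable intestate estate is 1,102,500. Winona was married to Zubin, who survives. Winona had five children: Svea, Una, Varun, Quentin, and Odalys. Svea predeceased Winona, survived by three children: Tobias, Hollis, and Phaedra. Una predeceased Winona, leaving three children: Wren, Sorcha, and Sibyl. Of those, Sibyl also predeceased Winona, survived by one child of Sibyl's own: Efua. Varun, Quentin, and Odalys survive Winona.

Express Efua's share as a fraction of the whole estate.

Efua receives 2/45 of the estate.

Zubin takes one-third of 1,102,500 = 367,500. The remaining 735,000 passes to the descendants.
The descendants' portion (735,000) is divided at the children's generation into 5 shares of 147,000. Varun, Quentin, and Odalys each take 147,000. The 2 shares of the deceased (Svea and Una) are combined into a pool of 294,000.
That pool (294,000) is divided at the grandchildren's generation into 6 shares of 49,000. Tobias, Hollis, Phaedra, Wren, and Sorcha each take 49,000. The remaining share for the deceased Sibyl (49,000) is carried to the next generation.
That pool (49,000) passes entirely to Efua, the sole taker at the great-grandchildren's generation.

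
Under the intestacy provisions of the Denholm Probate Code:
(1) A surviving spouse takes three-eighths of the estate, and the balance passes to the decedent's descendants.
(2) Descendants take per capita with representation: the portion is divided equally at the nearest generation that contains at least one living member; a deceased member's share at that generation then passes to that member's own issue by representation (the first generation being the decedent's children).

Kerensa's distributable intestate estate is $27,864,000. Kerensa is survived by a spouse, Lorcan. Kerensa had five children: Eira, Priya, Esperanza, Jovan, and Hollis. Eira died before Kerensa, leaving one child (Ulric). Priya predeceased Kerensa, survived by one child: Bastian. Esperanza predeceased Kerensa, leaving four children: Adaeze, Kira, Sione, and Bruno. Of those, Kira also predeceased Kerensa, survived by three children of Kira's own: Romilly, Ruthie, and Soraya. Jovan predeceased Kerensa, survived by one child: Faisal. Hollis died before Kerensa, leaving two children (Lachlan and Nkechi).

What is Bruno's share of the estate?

Lorcan takes three-eighths of $27,864,000 = $10,449,000. The remaining $17,415,000 passes to the descendants.
No child survives, so the initial division is made at the grandchildren's generation.
The descendants' portion ($17,415,000) is divided into 9 shares of $1,935,000: Ulric, Bastian, Adaeze, Sione, Bruno, Faisal, Lachlan, and Nkechi each take $1,935,000; Kira's $1,935,000 share passes to Kira's issue.
Kira's share ($1,935,000) is divided into 3 shares of $645,000: Romilly, Ruthie, and Soraya each take $645,000.

Bruno receives $1,935,000.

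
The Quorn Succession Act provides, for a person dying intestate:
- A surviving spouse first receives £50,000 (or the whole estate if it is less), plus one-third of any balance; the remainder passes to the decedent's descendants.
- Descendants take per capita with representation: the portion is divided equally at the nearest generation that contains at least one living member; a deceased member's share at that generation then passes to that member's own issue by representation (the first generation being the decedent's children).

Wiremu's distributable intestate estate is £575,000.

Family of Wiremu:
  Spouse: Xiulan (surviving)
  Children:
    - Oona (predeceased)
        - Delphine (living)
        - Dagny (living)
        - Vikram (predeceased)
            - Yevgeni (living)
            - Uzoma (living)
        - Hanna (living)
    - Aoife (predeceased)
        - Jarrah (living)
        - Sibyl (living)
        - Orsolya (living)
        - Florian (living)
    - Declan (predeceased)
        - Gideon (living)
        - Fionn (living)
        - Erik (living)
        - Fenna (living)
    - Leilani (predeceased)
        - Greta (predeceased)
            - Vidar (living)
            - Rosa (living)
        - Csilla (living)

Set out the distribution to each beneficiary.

Xiulan: £225,000; Delphine: £25,000; Dagny: £25,000; Yevgeni: £12,500; Uzoma: £12,500; Hanna: £25,000; Jarrah: £25,000; Sibyl: £25,000; Orsolya: £25,000; Florian: £25,000; Gideon: £25,000; Fionn: £25,000; Erik: £25,000; Fenna: £25,000; Vidar: £12,500; Rosa: £12,500; Csilla: £25,000

Xiulan first takes £50,000, leaving a balance of £525,000. Xiulan then takes one-third of the balance (£175,000), for a total of £225,000. The remaining £350,000 passes to the descendants.
No child survives, so the initial division is made at the grandchildren's generation.
The descendants' portion (£350,000) is divided into 14 shares of £25,000: Delphine, Dagny, Hanna, Jarrah, Sibyl, Orsolya, Florian, Gideon, Fionn, Erik, Fenna, and Csilla each take £25,000; Vikram's £25,000 share passes to Vikram's issue; Greta's £25,000 share passes to Greta's issue.
Vikram's share (£25,000) is divided into 2 shares of £12,500: Yevgeni and Uzoma each take £12,500.
Greta's share (£25,000) is divided into 2 shares of £12,500: Vidar and Rosa each take £12,500.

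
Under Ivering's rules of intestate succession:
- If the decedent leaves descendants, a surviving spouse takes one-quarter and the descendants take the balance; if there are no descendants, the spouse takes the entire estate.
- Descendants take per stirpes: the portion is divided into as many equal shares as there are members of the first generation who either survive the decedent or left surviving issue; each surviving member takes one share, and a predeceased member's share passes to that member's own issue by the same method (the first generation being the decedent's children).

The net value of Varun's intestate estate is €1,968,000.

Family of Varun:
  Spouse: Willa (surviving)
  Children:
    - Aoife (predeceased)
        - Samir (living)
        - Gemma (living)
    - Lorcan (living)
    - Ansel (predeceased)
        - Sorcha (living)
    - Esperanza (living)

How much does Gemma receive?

Gemma receives €184,500.

Willa takes one-quarter of €1,968,000 = €492,000. The remaining €1,476,000 passes to the descendants.
The descendants' portion (€1,476,000) is divided into 4 shares of €369,000: Lorcan and Esperanza each take €369,000; Aoife's €369,000 share passes to Aoife's issue; Ansel's €369,000 share passes to Ansel's issue.
Aoife's share (€369,000) is divided into 2 shares of €184,500: Samir and Gemma each take €184,500.
Ansel's share (€369,000) passes entirely to Sorcha.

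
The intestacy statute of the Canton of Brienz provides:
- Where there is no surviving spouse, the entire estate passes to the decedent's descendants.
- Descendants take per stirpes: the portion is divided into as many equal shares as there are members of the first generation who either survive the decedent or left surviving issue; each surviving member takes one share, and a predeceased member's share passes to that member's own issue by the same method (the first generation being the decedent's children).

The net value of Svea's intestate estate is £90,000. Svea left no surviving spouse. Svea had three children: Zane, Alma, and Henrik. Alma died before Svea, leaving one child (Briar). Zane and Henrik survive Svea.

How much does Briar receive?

Briar receives £30,000.

The entire £90,000 passes to the descendants.
That amount (£90,000) is divided into 3 shares of £30,000: Zane and Henrik each take £30,000; Alma's £30,000 share passes to Alma's issue.
Alma's share (£30,000) passes entirely to Briar.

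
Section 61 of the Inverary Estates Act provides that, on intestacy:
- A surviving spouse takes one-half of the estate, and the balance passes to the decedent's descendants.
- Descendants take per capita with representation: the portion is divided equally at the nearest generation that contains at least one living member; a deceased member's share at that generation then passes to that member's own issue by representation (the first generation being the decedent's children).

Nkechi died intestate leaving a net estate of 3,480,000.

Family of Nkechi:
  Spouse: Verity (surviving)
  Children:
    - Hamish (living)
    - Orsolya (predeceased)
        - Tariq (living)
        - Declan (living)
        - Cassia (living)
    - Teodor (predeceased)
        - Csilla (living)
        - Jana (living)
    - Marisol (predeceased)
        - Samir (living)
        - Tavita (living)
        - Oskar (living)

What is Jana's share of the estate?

Verity takes one-half of 3,480,000 = 1,740,000. The remaining 1,740,000 passes to the descendants.
The descendants' portion (1,740,000) is divided into 4 shares of 435,000: Hamish takes 435,000; Orsolya's 435,000 share passes to Orsolya's issue; Teodor's 435,000 share passes to Teodor's issue; Marisol's 435,000 share passes to Marisol's issue.
Orsolya's share (435,000) is divided into 3 shares of 145,000: Tariq, Declan, and Cassia each take 145,000.
Teodor's share (435,000) is divided into 2 shares of 217,500: Csilla and Jana each take 217,500.
Marisol's share (435,000) is divided into 3 shares of 145,000: Samir, Tavita, and Oskar each take 145,000.

Jana receives 217,500.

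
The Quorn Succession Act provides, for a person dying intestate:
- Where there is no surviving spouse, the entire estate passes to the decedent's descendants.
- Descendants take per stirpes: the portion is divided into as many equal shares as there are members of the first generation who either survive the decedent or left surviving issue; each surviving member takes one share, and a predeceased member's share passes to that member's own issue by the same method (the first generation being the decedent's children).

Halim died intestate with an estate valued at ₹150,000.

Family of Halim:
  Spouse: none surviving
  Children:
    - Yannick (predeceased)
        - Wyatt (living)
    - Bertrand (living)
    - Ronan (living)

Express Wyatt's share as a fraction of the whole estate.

The entire ₹150,000 passes to the descendants.
That amount (₹150,000) is divided into 3 shares of ₹50,000: Bertrand and Ronan each take ₹50,000; Yannick's ₹50,000 share passes to Yannick's issue.
Yannick's share (₹50,000) passes entirely to Wyatt.

Wyatt receives 1/3 of the estate.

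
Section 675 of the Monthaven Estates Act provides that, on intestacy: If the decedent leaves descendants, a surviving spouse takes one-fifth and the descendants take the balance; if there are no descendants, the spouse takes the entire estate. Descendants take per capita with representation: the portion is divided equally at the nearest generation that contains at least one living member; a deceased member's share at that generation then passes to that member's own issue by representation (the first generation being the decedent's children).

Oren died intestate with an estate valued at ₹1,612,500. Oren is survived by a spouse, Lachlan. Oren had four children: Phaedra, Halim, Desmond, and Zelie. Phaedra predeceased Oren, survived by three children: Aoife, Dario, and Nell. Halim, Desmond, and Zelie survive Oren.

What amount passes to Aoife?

Aoife receives ₹107,500.

Lachlan takes one-fifth of ₹1,612,500 = ₹322,500. The remaining ₹1,290,000 passes to the descendants.
The descendants' portion (₹1,290,000) is divided into 4 shares of ₹322,500: Halim, Desmond, and Zelie each take ₹322,500; Phaedra's ₹322,500 share passes to Phaedra's issue.
Phaedra's share (₹322,500) is divided into 3 shares of ₹107,500: Aoife, Dario, and Nell each take ₹107,500.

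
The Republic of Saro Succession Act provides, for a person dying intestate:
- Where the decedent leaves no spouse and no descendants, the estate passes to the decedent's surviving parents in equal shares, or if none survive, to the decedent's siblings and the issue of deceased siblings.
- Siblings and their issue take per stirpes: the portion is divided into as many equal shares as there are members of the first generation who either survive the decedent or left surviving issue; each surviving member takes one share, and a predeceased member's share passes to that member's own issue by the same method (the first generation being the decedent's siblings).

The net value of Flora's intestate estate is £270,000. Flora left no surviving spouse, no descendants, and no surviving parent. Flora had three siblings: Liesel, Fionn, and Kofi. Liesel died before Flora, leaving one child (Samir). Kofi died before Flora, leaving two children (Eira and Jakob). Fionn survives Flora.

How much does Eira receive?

Eira receives £45,000.

The entire £270,000 passes to the siblings and their issue.
That amount (£270,000) is divided into 3 shares of £90,000: Fionn takes £90,000; Liesel's £90,000 share passes to Liesel's issue; Kofi's £90,000 share passes to Kofi's issue.
Liesel's share (£90,000) passes entirely to Samir.
Kofi's share (£90,000) is divided into 2 shares of £45,000: Eira and Jakob each take £45,000.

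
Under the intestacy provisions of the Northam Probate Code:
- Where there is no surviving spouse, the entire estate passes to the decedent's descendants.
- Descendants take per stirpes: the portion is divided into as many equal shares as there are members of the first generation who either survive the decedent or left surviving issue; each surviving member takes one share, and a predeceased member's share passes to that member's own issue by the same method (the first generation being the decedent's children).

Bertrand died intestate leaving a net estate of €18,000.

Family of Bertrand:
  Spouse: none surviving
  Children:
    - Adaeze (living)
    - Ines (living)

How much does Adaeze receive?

Adaeze receives €9,000.

The entire €18,000 passes to the descendants.
That amount (€18,000) is divided into 2 shares of €9,000: Adaeze and Ines each take €9,000.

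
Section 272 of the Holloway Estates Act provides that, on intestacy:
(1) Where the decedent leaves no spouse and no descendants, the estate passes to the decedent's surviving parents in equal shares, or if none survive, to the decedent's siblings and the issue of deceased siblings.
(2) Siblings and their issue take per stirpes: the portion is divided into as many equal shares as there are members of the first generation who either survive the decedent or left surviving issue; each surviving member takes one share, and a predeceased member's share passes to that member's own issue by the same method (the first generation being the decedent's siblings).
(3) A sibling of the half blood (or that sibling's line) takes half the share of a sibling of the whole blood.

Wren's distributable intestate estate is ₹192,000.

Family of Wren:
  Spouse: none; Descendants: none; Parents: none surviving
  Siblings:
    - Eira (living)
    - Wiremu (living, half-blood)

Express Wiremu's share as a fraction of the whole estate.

The entire ₹192,000 passes to the siblings and their issue.
Counting each half-blood sibling's line as half a unit, there are 3/2 units in ₹192,000, so one unit is ₹128,000. Whole-blood lines (Eira) take ₹128,000 each; half-blood lines (Wiremu) take ₹64,000 each.

Wiremu receives 1/3 of the estate.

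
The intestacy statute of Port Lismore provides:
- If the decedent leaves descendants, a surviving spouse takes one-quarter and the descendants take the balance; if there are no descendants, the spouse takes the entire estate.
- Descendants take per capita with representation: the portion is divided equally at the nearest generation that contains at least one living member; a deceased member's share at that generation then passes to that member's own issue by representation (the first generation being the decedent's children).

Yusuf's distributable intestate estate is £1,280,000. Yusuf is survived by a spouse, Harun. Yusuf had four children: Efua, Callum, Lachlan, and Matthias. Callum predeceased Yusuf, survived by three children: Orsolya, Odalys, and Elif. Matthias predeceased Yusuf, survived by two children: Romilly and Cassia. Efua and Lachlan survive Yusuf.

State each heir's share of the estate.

Harun takes one-quarter of £1,280,000 = £320,000. The remaining £960,000 passes to the descendants.
The descendants' portion (£960,000) is divided into 4 shares of £240,000: Efua and Lachlan each take £240,000; Callum's £240,000 share passes to Callum's issue; Matthias's £240,000 share passes to Matthias's issue.
Callum's share (£240,000) is divided into 3 shares of £80,000: Orsolya, Odalys, and Elif each take £80,000.
Matthias's share (£240,000) is divided into 2 shares of £120,000: Romilly and Cassia each take £120,000.

Harun: £320,000; Efua: £240,000; Orsolya: £80,000; Odalys: £80,000; Elif: £80,000; Lachlan: £240,000; Romilly: £120,000; Cassia: £120,000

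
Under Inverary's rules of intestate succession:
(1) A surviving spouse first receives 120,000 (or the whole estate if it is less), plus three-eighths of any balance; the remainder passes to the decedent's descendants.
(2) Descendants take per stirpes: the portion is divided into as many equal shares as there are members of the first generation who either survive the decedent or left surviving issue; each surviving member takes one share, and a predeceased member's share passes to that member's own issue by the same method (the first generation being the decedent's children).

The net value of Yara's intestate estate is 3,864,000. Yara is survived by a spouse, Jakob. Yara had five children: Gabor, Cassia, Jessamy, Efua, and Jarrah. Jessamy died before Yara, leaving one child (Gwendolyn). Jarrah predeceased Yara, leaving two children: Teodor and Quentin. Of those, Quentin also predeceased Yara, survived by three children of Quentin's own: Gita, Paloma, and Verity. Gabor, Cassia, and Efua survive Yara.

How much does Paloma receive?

Paloma receives 78,000.

Jakob first takes 120,000, leaving a balance of 3,744,000. Jakob then takes three-eighths of the balance (1,404,000), for a total of 1,524,000. The remaining 2,340,000 passes to the descendants.
The descendants' portion (2,340,000) is divided into 5 shares of 468,000: Gabor, Cassia, and Efua each take 468,000; Jessamy's 468,000 share passes to Jessamy's issue; Jarrah's 468,000 share passes to Jarrah's issue.
Jessamy's share (468,000) passes entirely to Gwendolyn.
Jarrah's share (468,000) is divided into 2 shares of 234,000: Teodor takes 234,000; Quentin's 234,000 share passes to Quentin's issue.
Quentin's share (234,000) is divided into 3 shares of 78,000: Gita, Paloma, and Verity each take 78,000.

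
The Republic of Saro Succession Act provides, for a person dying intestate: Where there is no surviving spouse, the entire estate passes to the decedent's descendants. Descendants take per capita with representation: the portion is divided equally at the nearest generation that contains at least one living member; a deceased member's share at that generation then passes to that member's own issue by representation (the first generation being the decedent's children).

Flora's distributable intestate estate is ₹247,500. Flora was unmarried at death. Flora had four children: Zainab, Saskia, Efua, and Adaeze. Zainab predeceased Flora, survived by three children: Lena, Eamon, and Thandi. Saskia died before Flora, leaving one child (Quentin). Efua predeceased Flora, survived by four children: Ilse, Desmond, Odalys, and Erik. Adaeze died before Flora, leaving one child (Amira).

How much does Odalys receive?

Odalys receives ₹27,500.

The entire ₹247,500 passes to the descendants.
No child survives, so the initial division is made at the grandchildren's generation.
That amount (₹247,500) is divided into 9 shares of ₹27,500: Lena, Eamon, Thandi, Quentin, Ilse, Desmond, Odalys, Erik, and Amira each take ₹27,500.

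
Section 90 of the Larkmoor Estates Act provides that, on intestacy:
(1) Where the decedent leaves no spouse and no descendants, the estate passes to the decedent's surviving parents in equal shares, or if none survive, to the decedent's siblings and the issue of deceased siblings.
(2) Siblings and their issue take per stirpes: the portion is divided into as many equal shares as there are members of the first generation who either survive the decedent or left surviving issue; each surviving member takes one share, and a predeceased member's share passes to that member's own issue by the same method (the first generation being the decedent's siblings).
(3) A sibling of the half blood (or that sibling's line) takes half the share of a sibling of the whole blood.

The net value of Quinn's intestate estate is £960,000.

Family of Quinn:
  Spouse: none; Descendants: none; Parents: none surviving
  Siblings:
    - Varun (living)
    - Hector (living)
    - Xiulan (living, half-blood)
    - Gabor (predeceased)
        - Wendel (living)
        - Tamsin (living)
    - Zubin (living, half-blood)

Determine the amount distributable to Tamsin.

Tamsin receives £120,000.

The entire £960,000 passes to the siblings and their issue.
Counting each half-blood sibling's line as half a unit, there are 4 units in £960,000, so one unit is £240,000. Whole-blood lines (Varun, Hector, and Gabor) take £240,000 each; half-blood lines (Xiulan and Zubin) take £120,000 each.
Gabor's share (£240,000) is divided into 2 shares of £120,000: Wendel and Tamsin each take £120,000.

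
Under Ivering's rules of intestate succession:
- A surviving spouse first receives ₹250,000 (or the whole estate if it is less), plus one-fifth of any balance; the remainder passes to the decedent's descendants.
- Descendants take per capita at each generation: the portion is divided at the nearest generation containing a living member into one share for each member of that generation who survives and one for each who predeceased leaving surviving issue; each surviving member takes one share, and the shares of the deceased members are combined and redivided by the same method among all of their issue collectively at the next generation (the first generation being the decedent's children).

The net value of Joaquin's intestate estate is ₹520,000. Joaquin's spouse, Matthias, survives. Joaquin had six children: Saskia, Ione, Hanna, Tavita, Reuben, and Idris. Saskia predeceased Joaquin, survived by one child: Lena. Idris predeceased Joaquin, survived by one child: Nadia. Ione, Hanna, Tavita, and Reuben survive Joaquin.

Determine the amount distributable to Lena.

Lena receives ₹36,000.

Matthias first takes ₹250,000, leaving a balance of ₹270,000. Matthias then takes one-fifth of the balance (₹54,000), for a total of ₹304,000. The remaining ₹216,000 passes to the descendants.
The descendants' portion (₹216,000) is divided at the children's generation into 6 shares of ₹36,000. Ione, Hanna, Tavita, and Reuben each take ₹36,000. The 2 shares of the deceased (Saskia and Idris) are combined into a pool of ₹72,000.
That pool (₹72,000) is divided at the grandchildren's generation equally among Lena and Nadia: ₹36,000 each.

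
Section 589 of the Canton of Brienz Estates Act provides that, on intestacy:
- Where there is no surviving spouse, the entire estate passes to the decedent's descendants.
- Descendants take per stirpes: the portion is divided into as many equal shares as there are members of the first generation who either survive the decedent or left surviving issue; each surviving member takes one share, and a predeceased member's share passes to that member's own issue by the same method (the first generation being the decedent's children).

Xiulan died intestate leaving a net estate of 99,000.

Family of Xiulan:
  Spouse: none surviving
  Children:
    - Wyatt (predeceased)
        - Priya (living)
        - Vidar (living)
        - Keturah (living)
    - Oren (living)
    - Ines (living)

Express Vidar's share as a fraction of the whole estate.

Vidar receives 1/9 of the estate.

The entire 99,000 passes to the descendants.
That amount (99,000) is divided into 3 shares of 33,000: Oren and Ines each take 33,000; Wyatt's 33,000 share passes to Wyatt's issue.
Wyatt's share (33,000) is divided into 3 shares of 11,000: Priya, Vidar, and Keturah each take 11,000.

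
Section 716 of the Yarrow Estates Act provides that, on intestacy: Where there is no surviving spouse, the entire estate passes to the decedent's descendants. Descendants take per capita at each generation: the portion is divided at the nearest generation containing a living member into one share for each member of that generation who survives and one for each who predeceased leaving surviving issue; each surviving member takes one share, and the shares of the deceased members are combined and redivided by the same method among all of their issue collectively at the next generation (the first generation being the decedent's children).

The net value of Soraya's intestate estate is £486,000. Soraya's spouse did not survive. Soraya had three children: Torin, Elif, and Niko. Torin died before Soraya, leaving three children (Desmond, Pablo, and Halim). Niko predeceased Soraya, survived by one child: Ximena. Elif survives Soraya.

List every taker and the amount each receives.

The entire £486,000 passes to the descendants.
That amount (£486,000) is divided at the children's generation into 3 shares of £162,000. Elif takes £162,000. The 2 shares of the deceased (Torin and Niko) are combined into a pool of £324,000.
That pool (£324,000) is divided at the grandchildren's generation equally among Desmond, Pablo, Halim, and Ximena: £81,000 each.

Desmond: £81,000; Pablo: £81,000; Halim: £81,000; Elif: £162,000; Ximena: £81,000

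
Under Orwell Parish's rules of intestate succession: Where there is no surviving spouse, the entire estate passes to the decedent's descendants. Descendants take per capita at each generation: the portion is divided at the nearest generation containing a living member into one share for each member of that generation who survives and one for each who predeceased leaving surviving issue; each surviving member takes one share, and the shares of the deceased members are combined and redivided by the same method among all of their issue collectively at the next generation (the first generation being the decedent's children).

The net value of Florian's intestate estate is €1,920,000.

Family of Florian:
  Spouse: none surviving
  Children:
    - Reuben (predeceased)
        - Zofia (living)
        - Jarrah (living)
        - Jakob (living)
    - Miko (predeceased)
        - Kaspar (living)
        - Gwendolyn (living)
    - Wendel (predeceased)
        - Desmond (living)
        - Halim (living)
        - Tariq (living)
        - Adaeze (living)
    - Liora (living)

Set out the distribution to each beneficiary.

The entire €1,920,000 passes to the descendants.
That amount (€1,920,000) is divided at the children's generation into 4 shares of €480,000. Liora takes €480,000. The 3 shares of the deceased (Reuben, Miko, and Wendel) are combined into a pool of €1,440,000.
That pool (€1,440,000) is divided at the grandchildren's generation equally among Zofia, Jarrah, Jakob, Kaspar, Gwendolyn, Desmond, Halim, Tariq, and Adaeze: €160,000 each.

Zofia: €160,000; Jarrah: €160,000; Jakob: €160,000; Kaspar: €160,000; Gwendolyn: €160,000; Desmond: €160,000; Halim: €160,000; Tariq: €160,000; Adaeze: €160,000; Liora: €480,000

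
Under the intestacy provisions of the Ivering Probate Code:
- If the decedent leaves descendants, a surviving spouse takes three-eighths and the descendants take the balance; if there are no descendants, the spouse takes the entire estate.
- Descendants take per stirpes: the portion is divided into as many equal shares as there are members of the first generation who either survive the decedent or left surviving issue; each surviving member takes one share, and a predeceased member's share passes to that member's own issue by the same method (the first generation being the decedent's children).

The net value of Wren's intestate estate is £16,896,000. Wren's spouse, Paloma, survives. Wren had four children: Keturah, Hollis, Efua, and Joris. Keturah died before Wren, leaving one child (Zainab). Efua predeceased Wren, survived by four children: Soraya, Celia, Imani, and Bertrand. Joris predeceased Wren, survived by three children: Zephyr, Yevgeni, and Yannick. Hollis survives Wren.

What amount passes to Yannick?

Paloma takes three-eighths of £16,896,000 = £6,336,000. The remaining £10,560,000 passes to the descendants.
The descendants' portion (£10,560,000) is divided into 4 shares of £2,640,000: Hollis takes £2,640,000; Keturah's £2,640,000 share passes to Keturah's issue; Efua's £2,640,000 share passes to Efua's issue; Joris's £2,640,000 share passes to Joris's issue.
Keturah's share (£2,640,000) passes entirely to Zainab.
Efua's share (£2,640,000) is divided into 4 shares of £660,000: Soraya, Celia, Imani, and Bertrand each take £660,000.
Joris's share (£2,640,000) is divided into 3 shares of £880,000: Zephyr, Yevgeni, and Yannick each take £880,000.

Yannick receives £880,000.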